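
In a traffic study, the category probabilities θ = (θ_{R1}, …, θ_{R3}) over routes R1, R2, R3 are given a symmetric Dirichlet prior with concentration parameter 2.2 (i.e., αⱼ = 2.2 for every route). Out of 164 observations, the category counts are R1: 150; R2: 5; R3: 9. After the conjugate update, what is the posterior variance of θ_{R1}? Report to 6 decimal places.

0.000561

The Dirichlet prior is conjugate to the Multinomial likelihood: each posterior αⱼ = prior αⱼ + observed count nⱼ.
Posterior concentration: (152.2, 7.2, 11.2), total = 170.6.
Var[θ_j] = α_j(Σα−α_j)/((Σα)²(Σα+1)) = 152.2·18.4/(170.6²·171.6) = 0.000561.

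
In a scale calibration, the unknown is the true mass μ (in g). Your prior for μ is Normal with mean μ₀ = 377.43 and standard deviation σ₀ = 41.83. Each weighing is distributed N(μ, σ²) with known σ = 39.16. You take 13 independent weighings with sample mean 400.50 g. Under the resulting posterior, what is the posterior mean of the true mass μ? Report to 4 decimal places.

399.0429

For Normal data with known variance σ², a Normal(μ₀, σ₀²) prior on μ is conjugate. Posterior precision = 1/σ₀² + n/σ²; posterior mean is the precision-weighted average of μ₀ and x̄.
n·x̄ = 13·400.50 = 5206.5.
σ₀² = 41.83² = 1749.7489, σ² = 39.16² = 1533.5056; σ² + n·σ₀² = 1533.5056 + 13·1749.7489 = 24280.2413.
Posterior mean = (μ₀/σ₀² + n·x̄/σ²)/(1/σ₀² + n/σ²) = (σ²·μ₀ + σ₀²·n·x̄)/(σ² + n·σ₀²) = (1533.5056·377.43 + 1749.7489·5206.5)/24280.2413 = 9688858.666458/24280.2413 = 399.0429.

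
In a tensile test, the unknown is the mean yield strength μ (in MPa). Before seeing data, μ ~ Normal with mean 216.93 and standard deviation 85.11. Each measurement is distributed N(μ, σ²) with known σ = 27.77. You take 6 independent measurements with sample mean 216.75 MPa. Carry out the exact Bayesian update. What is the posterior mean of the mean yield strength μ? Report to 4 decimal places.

216.7531

For Normal data with known variance σ², a Normal(μ₀, σ₀²) prior on μ is conjugate. Posterior precision = 1/σ₀² + n/σ²; posterior mean is the precision-weighted average of μ₀ and x̄.
n·x̄ = 6·216.75 = 1300.5.
σ₀² = 85.11² = 7243.7121, σ² = 27.77² = 771.1729; σ² + n·σ₀² = 771.1729 + 6·7243.7121 = 44233.4455.
Posterior mean = (μ₀/σ₀² + n·x̄/σ²)/(1/σ₀² + n/σ²) = (σ²·μ₀ + σ₀²·n·x̄)/(σ² + n·σ₀²) = (771.1729·216.93 + 7243.7121·1300.5)/44233.4455 = 9587738.123247/44233.4455 = 216.7531.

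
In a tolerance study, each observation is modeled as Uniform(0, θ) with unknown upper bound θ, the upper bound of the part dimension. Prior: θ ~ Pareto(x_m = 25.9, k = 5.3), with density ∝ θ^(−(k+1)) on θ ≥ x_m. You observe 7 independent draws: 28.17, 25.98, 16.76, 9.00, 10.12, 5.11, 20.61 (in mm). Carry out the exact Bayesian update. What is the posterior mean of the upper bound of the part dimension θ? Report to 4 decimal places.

A Pareto(scale x_m, shape k) prior on the upper bound θ of Uniform(0, θ) is conjugate: posterior is Pareto(max(x_m, max xᵢ), k + n).
Sample maximum = 28.17; prior scale x_m = 25.9 → posterior scale = max = 28.17.
Posterior shape = 5.3 + 7 = 12.3.
E[θ|data] = k·x_m/(k−1) = 12.3·28.17/11.3 = 30.6629.

30.6629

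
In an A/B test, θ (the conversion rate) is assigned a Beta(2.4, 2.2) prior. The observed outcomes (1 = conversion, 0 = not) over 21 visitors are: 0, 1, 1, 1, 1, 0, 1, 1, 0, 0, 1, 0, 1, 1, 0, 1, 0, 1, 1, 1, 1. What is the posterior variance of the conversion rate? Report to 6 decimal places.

0.008655

The Beta prior is conjugate to a Binomial/Bernoulli likelihood; the update adds successes to α and failures to β.
Posterior: Beta(α+k, β+n−k) = Beta(2.4+14, 2.2+7) = Beta(16.4, 9.2).
Var = αβ/((α+β)²(α+β+1)) = 16.4·9.2/(25.6²·26.6) = 0.008655.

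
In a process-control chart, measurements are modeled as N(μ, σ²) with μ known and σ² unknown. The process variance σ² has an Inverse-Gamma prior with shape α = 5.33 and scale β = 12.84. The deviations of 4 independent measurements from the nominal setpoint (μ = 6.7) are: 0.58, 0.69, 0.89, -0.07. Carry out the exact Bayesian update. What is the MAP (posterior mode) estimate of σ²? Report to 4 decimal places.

With known mean μ and an Inverse-Gamma(α, β) prior on σ², the Normal likelihood is conjugate: posterior is Inv-Gamma(α + n/2, β + Σ(xᵢ−μ)²/2).
Σ(xᵢ−μ)² = (0.58)² + (0.69)² + (0.89)² + (-0.07)² = 1.6095.
Posterior: Inv-Gamma(5.33 + 4/2, 12.84 + 1.6095/2) = Inv-Gamma(7.33, 13.64475).
Mode = β/(α+1) = 13.64475/8.33 = 1.6380.

1.6380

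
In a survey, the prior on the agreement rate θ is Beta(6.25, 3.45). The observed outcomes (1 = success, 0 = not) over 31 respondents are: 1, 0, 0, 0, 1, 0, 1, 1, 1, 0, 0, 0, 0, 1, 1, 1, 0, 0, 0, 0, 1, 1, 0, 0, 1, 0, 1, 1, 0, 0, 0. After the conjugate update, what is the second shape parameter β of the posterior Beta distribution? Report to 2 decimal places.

21.45

The Beta prior is conjugate to a Binomial/Bernoulli likelihood; the update adds successes to α and failures to β.
Posterior: Beta(α+k, β+n−k) = Beta(6.25+13, 3.45+18) = Beta(19.25, 21.45).
Posterior β = 21.45.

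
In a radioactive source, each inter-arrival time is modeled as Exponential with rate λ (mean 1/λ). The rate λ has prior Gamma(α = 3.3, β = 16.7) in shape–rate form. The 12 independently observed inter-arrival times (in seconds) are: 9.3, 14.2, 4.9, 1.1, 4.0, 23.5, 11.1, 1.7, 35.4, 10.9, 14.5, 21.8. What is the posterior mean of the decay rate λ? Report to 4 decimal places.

0.0905

With a Gamma(shape α, rate β) prior on the exponential rate λ, the posterior after n observations with total T = Σxᵢ is Gamma(α+n, β+T).
Sum of observations T = 152.4 seconds; n = 12.
Posterior: Gamma(3.3+12, 16.7+152.4) = Gamma(15.3, 169.1).
Posterior mean of λ = α/β = 15.3/169.1 = 0.0905.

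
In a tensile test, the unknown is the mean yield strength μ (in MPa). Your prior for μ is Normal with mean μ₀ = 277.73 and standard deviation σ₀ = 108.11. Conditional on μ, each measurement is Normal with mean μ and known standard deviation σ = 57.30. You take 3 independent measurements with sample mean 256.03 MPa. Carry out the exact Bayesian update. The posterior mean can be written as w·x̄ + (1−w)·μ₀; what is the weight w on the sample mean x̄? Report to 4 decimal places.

0.9144

For Normal data with known variance σ², a Normal(μ₀, σ₀²) prior on μ is conjugate. Posterior precision = 1/σ₀² + n/σ²; posterior mean is the precision-weighted average of μ₀ and x̄.
σ₀² = 108.11² = 11687.7721, σ² = 57.30² = 3283.29. Prior precision 1/σ₀² = 1/11687.7721; data precision n/σ² = 3/3283.29.
w = (n/σ²)/(1/σ₀² + n/σ²) = n·σ₀²/(σ² + n·σ₀²) = 3·11687.7721/(3283.29 + 3·11687.7721) = 35063.3163/38346.6063 = 0.9144.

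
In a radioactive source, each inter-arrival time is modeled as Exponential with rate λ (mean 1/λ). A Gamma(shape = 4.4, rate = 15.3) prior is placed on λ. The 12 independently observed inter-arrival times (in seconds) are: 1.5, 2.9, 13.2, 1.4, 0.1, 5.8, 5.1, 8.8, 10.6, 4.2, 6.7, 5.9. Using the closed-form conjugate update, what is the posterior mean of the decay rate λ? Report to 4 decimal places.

With a Gamma(shape α, rate β) prior on the exponential rate λ, the posterior after n observations with total T = Σxᵢ is Gamma(α+n, β+T).
Sum of observations T = 66.2 seconds; n = 12.
Posterior: Gamma(4.4+12, 15.3+66.2) = Gamma(16.4, 81.5).
Posterior mean of λ = α/β = 16.4/81.5 = 0.2012.

0.2012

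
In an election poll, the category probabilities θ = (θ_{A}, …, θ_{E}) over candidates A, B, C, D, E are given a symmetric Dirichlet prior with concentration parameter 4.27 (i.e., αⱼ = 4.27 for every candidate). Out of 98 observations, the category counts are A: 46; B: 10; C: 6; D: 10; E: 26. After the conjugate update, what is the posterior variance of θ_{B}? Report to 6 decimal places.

0.000875

The Dirichlet prior is conjugate to the Multinomial likelihood: each posterior αⱼ = prior αⱼ + observed count nⱼ.
Posterior concentration: (50.27, 14.27, 10.27, 14.27, 30.27), total = 119.35.
Var[θ_j] = α_j(Σα−α_j)/((Σα)²(Σα+1)) = 14.27·105.08/(119.35²·120.35) = 0.000875.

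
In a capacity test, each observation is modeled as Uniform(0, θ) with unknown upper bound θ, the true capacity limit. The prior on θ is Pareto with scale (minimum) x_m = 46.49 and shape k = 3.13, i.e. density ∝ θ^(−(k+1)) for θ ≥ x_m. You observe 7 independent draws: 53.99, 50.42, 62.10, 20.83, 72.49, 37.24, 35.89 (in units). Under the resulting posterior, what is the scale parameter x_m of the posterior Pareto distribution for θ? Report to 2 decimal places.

A Pareto(scale x_m, shape k) prior on the upper bound θ of Uniform(0, θ) is conjugate: posterior is Pareto(max(x_m, max xᵢ), k + n).
Sample maximum = 72.49; prior scale x_m = 46.49 → posterior scale = max = 72.49.
Posterior shape = 3.13 + 7 = 10.13.
Posterior scale x_m = 72.49.

72.49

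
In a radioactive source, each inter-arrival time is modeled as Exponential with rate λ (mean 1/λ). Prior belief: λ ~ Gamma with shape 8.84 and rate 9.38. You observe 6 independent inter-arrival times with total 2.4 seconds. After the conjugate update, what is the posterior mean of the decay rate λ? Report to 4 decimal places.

1.2598

With a Gamma(shape α, rate β) prior on the exponential rate λ, the posterior after n observations with total T = Σxᵢ is Gamma(α+n, β+T).
Posterior: Gamma(8.84+6, 9.38+2.4) = Gamma(14.84, 11.78).
Posterior mean of λ = α/β = 14.84/11.78 = 1.2598.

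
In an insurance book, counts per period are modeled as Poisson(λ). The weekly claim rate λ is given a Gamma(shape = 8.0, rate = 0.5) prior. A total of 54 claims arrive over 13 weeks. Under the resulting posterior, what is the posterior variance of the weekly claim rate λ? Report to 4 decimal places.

0.3402

With a Gamma(shape α, rate β) prior, the Poisson likelihood is conjugate: the posterior is Gamma(α + ΣXᵢ, β + n).
Posterior: Gamma(α+S, β+n) = Gamma(8.0+54, 0.5+13) = Gamma(62.0, 13.5).
Var = α/β² = 62.0/13.5² = 0.3402.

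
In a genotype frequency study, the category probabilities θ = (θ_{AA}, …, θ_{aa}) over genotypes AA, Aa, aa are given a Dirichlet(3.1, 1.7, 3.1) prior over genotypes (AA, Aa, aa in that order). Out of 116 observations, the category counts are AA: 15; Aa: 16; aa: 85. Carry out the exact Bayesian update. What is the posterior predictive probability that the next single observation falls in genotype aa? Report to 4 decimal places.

The Dirichlet prior is conjugate to the Multinomial likelihood: each posterior αⱼ = prior αⱼ + observed count nⱼ.
Posterior concentration: (18.1, 17.7, 88.1), total = 123.9.
P(next = aa | data) = α_{aa}/Σα = 0.7111.

0.7111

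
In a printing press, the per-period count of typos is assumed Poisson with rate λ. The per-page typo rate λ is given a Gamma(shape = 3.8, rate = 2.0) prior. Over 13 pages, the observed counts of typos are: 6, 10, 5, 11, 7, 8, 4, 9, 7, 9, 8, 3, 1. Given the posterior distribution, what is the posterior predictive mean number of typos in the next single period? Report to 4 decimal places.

With a Gamma(shape α, rate β) prior, the Poisson likelihood is conjugate: the posterior is Gamma(α + ΣXᵢ, β + n).
Sum of counts S = 88 over n = 13 pages.
Posterior: Gamma(α+S, β+n) = Gamma(3.8+88, 2.0+13) = Gamma(91.8, 15.0).
The predictive distribution for one future period is NegBinom with mean α/β = 6.1200.

6.1200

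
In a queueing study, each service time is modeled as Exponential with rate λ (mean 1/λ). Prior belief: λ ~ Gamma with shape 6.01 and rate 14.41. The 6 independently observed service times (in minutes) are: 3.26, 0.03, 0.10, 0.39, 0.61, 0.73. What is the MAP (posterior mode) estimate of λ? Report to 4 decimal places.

0.5637

With a Gamma(shape α, rate β) prior on the exponential rate λ, the posterior after n observations with total T = Σxᵢ is Gamma(α+n, β+T).
Sum of observations T = 5.12 minutes; n = 6.
Posterior: Gamma(6.01+6, 14.41+5.12) = Gamma(12.01, 19.53).
Mode = (α−1)/β = 0.5637.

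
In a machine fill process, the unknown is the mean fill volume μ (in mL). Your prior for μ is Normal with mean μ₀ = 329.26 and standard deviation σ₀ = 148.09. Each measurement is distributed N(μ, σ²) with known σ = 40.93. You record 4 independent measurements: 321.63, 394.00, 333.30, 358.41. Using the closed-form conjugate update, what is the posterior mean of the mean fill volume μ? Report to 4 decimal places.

351.4120

For Normal data with known variance σ², a Normal(μ₀, σ₀²) prior on μ is conjugate. Posterior precision = 1/σ₀² + n/σ²; posterior mean is the precision-weighted average of μ₀ and x̄.
Σxᵢ = 321.63 + 394.00 + 333.30 + 358.41 = 1407.34, so n·x̄ = 1407.34.
σ₀² = 148.09² = 21930.6481, σ² = 40.93² = 1675.2649; σ² + n·σ₀² = 1675.2649 + 4·21930.6481 = 89397.8573.
Posterior mean = (μ₀/σ₀² + n·x̄/σ²)/(1/σ₀² + n/σ²) = (σ²·μ₀ + σ₀²·n·x̄)/(σ² + n·σ₀²) = (1675.2649·329.26 + 21930.6481·1407.34)/89397.8573 = 31415476.018028/89397.8573 = 351.4120.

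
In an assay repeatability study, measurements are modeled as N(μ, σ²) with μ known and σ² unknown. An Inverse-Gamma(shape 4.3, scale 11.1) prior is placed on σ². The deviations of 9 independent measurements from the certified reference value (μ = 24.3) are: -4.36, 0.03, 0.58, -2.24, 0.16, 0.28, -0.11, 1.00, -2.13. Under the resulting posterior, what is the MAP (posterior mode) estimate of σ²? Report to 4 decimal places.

With known mean μ and an Inverse-Gamma(α, β) prior on σ², the Normal likelihood is conjugate: posterior is Inv-Gamma(α + n/2, β + Σ(xᵢ−μ)²/2).
Σ(xᵢ−μ)² = (-4.36)² + (0.03)² + (0.58)² + (-2.24)² + (0.16)² + (0.28)² + (-0.11)² + (1.00)² + (-2.13)² = 30.0175.
Posterior: Inv-Gamma(4.3 + 9/2, 11.1 + 30.0175/2) = Inv-Gamma(8.80, 26.10875).
Mode = β/(α+1) = 26.10875/9.80 = 2.6642.

2.6642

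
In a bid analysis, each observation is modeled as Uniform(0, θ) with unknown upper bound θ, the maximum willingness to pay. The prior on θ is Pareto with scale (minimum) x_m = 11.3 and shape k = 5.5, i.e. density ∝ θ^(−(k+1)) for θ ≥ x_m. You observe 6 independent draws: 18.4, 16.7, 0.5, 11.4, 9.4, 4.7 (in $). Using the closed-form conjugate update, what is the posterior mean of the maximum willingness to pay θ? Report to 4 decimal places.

A Pareto(scale x_m, shape k) prior on the upper bound θ of Uniform(0, θ) is conjugate: posterior is Pareto(max(x_m, max xᵢ), k + n).
Sample maximum = 18.4; prior scale x_m = 11.3 → posterior scale = max = 18.4.
Posterior shape = 5.5 + 6 = 11.5.
E[θ|data] = k·x_m/(k−1) = 11.5·18.4/10.5 = 20.1524.

20.1524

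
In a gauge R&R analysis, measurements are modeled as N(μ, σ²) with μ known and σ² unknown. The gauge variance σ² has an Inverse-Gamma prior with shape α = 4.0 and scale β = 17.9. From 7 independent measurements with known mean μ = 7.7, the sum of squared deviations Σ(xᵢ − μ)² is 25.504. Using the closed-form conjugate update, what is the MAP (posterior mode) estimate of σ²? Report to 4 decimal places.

3.6061

With known mean μ and an Inverse-Gamma(α, β) prior on σ², the Normal likelihood is conjugate: posterior is Inv-Gamma(α + n/2, β + Σ(xᵢ−μ)²/2).
Posterior: Inv-Gamma(4.0 + 7/2, 17.9 + 25.504/2) = Inv-Gamma(7.50, 30.6520).
Mode = β/(α+1) = 30.6520/8.50 = 3.6061.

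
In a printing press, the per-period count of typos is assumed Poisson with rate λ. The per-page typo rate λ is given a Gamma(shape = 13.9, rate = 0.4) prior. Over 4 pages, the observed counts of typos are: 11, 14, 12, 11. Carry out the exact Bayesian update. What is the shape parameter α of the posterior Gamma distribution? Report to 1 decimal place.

61.9

With a Gamma(shape α, rate β) prior, the Poisson likelihood is conjugate: the posterior is Gamma(α + ΣXᵢ, β + n).
Sum of counts S = 48 over n = 4 pages.
Posterior: Gamma(α+S, β+n) = Gamma(13.9+48, 0.4+4) = Gamma(61.9, 4.4).
Posterior α = 61.9.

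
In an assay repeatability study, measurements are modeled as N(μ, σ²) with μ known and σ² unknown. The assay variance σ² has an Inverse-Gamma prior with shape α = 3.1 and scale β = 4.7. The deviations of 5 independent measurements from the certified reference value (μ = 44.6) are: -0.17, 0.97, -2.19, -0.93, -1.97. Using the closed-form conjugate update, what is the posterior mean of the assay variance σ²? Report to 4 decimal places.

2.1643

With known mean μ and an Inverse-Gamma(α, β) prior on σ², the Normal likelihood is conjugate: posterior is Inv-Gamma(α + n/2, β + Σ(xᵢ−μ)²/2).
Σ(xᵢ−μ)² = (-0.17)² + (0.97)² + (-2.19)² + (-0.93)² + (-1.97)² = 10.5117.
Posterior: Inv-Gamma(3.1 + 5/2, 4.7 + 10.5117/2) = Inv-Gamma(5.60, 9.95585).
E[σ²|data] = β/(α−1) = 9.95585/4.60 = 2.1643.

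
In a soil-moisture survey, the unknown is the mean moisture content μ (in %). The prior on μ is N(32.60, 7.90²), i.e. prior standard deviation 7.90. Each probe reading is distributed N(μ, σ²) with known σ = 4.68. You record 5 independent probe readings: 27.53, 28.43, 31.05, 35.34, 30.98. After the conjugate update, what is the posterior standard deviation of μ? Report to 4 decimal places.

For Normal data with known variance σ², a Normal(μ₀, σ₀²) prior on μ is conjugate. Posterior precision = 1/σ₀² + n/σ²; posterior mean is the precision-weighted average of μ₀ and x̄.
σ₀² = 7.90² = 62.41, σ² = 4.68² = 21.9024; σ² + n·σ₀² = 21.9024 + 5·62.41 = 333.9524.
Posterior precision = 1/σ₀² + n/σ² = 1/62.41 + 5/21.9024 = (σ² + n·σ₀²)/(σ₀²σ²) = 333.9524/(62.41·21.9024); posterior variance σₙ² = σ₀²σ²/(σ² + n·σ₀²) = 62.41·21.9024/333.9524 = 4.093184.
Posterior SD = √σₙ² = √(62.41·21.9024/333.9524) = 2.0232.

2.0232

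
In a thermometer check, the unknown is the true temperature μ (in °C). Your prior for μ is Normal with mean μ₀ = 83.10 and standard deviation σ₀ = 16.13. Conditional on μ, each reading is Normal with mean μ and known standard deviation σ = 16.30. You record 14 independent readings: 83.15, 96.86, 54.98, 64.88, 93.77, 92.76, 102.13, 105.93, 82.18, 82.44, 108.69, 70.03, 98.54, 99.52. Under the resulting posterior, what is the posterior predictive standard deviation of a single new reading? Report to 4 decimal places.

For Normal data with known variance σ², a Normal(μ₀, σ₀²) prior on μ is conjugate. Posterior precision = 1/σ₀² + n/σ²; posterior mean is the precision-weighted average of μ₀ and x̄.
σ₀² = 16.13² = 260.1769, σ² = 16.30² = 265.69; σ² + n·σ₀² = 265.69 + 14·260.1769 = 3908.1666.
Posterior precision = 1/σ₀² + n/σ² = 1/260.1769 + 14/265.69 = (σ² + n·σ₀²)/(σ₀²σ²) = 3908.1666/(260.1769·265.69); posterior variance σₙ² = σ₀²σ²/(σ² + n·σ₀²) = 260.1769·265.69/3908.1666 = 17.687680.
Predictive variance for one new observation = σₙ² + σ² = 260.1769·265.69/3908.1666 + 265.69 = σ²·(σ₀² + 3908.1666)/3908.1666 = 265.69·4168.3435/3908.1666 = 283.377680; SD = √(265.69·4168.3435/3908.1666) = 16.8338.

16.8338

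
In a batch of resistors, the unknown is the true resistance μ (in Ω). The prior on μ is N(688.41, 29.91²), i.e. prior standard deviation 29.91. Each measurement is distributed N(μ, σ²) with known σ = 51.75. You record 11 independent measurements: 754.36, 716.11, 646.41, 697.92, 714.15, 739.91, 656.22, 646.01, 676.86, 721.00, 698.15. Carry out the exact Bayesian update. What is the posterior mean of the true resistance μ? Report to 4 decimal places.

For Normal data with known variance σ², a Normal(μ₀, σ₀²) prior on μ is conjugate. Posterior precision = 1/σ₀² + n/σ²; posterior mean is the precision-weighted average of μ₀ and x̄.
Σxᵢ = 754.36 + 716.11 + 646.41 + 697.92 + 714.15 + 739.91 + 656.22 + 646.01 + 676.86 + 721.00 + 698.15 = 7667.1, so n·x̄ = 7667.1.
σ₀² = 29.91² = 894.6081, σ² = 51.75² = 2678.0625; σ² + n·σ₀² = 2678.0625 + 11·894.6081 = 12518.7516.
Posterior mean = (μ₀/σ₀² + n·x̄/σ²)/(1/σ₀² + n/σ²) = (σ²·μ₀ + σ₀²·n·x̄)/(σ² + n·σ₀²) = (2678.0625·688.41 + 894.6081·7667.1)/12518.7516 = 8702654.769135/12518.7516 = 695.1695.

695.1695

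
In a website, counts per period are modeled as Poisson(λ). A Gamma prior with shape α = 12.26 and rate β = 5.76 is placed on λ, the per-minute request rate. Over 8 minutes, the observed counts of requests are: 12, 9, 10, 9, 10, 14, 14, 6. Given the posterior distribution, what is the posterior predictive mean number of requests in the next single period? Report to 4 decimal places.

With a Gamma(shape α, rate β) prior, the Poisson likelihood is conjugate: the posterior is Gamma(α + ΣXᵢ, β + n).
Sum of counts S = 84 over n = 8 minutes.
Posterior: Gamma(α+S, β+n) = Gamma(12.26+84, 5.76+8) = Gamma(96.26, 13.76).
The predictive distribution for one future period is NegBinom with mean α/β = 6.9956.

6.9956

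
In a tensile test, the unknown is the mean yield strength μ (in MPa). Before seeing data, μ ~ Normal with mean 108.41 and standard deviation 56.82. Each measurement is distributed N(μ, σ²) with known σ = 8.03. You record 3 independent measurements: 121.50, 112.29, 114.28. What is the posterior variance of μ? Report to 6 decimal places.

For Normal data with known variance σ², a Normal(μ₀, σ₀²) prior on μ is conjugate. Posterior precision = 1/σ₀² + n/σ²; posterior mean is the precision-weighted average of μ₀ and x̄.
σ₀² = 56.82² = 3228.5124, σ² = 8.03² = 64.4809; σ² + n·σ₀² = 64.4809 + 3·3228.5124 = 9750.0181.
Posterior precision = 1/σ₀² + n/σ² = 1/3228.5124 + 3/64.4809 = (σ² + n·σ₀²)/(σ₀²σ²) = 9750.0181/(3228.5124·64.4809); posterior variance σₙ² = σ₀²σ²/(σ² + n·σ₀²) = 3228.5124·64.4809/9750.0181 = 21.351487.

21.351487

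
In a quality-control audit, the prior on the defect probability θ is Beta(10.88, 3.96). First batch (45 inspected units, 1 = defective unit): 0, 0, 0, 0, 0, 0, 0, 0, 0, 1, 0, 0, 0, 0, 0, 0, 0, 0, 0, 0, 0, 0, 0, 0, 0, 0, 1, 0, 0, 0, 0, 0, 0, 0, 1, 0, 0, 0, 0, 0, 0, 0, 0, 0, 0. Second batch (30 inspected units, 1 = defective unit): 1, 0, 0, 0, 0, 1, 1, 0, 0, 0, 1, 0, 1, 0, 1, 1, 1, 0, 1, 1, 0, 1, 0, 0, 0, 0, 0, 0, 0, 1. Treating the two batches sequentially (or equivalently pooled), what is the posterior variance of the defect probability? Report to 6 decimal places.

The Beta prior is conjugate to a Binomial/Bernoulli likelihood; the update adds successes to α and failures to β.
After batch 1: Beta(10.88+3, 3.96+42) = Beta(13.88, 45.96).
After batch 2: Beta(13.88+12, 45.96+18) = Beta(25.88, 63.96).
Var = αβ/((α+β)²(α+β+1)) = 25.88·63.96/(89.84²·90.84) = 0.002258.

0.002258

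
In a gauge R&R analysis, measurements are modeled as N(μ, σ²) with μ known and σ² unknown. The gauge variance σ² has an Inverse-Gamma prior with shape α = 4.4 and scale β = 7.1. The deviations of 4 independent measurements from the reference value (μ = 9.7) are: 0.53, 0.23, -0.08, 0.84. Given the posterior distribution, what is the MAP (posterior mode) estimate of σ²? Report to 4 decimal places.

1.0301

With known mean μ and an Inverse-Gamma(α, β) prior on σ², the Normal likelihood is conjugate: posterior is Inv-Gamma(α + n/2, β + Σ(xᵢ−μ)²/2).
Σ(xᵢ−μ)² = (0.53)² + (0.23)² + (-0.08)² + (0.84)² = 1.0458.
Posterior: Inv-Gamma(4.4 + 4/2, 7.1 + 1.0458/2) = Inv-Gamma(6.40, 7.62290).
Mode = β/(α+1) = 7.62290/7.40 = 1.0301.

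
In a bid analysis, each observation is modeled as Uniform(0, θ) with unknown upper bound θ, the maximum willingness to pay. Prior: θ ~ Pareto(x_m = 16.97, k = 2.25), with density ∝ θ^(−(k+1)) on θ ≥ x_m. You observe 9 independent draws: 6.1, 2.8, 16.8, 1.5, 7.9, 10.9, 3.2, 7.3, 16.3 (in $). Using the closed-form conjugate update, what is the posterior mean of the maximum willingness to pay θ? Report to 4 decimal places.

18.6256

A Pareto(scale x_m, shape k) prior on the upper bound θ of Uniform(0, θ) is conjugate: posterior is Pareto(max(x_m, max xᵢ), k + n).
Sample maximum = 16.8; prior scale x_m = 16.97 → posterior scale = max = 16.97.
Posterior shape = 2.25 + 9 = 11.25.
E[θ|data] = k·x_m/(k−1) = 11.25·16.97/10.25 = 18.6256.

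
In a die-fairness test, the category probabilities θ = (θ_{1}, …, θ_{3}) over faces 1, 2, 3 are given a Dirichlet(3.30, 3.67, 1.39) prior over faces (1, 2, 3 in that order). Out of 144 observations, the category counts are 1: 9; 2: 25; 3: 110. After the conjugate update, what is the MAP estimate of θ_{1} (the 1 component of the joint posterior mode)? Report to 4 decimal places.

The Dirichlet prior is conjugate to the Multinomial likelihood: each posterior αⱼ = prior αⱼ + observed count nⱼ.
Posterior concentration: (12.30, 28.67, 111.39), total = 152.36.
Joint mode component: (α_{1}−1)/(Σα−K) = 11.30/149.36 = 0.0757.

0.0757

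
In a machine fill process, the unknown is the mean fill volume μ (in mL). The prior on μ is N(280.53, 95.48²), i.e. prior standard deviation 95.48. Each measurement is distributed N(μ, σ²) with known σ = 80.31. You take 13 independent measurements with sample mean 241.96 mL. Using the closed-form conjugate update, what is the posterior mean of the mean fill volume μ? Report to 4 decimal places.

243.9507

For Normal data with known variance σ², a Normal(μ₀, σ₀²) prior on μ is conjugate. Posterior precision = 1/σ₀² + n/σ²; posterior mean is the precision-weighted average of μ₀ and x̄.
n·x̄ = 13·241.96 = 3145.48.
σ₀² = 95.48² = 9116.4304, σ² = 80.31² = 6449.6961; σ² + n·σ₀² = 6449.6961 + 13·9116.4304 = 124963.2913.
Posterior mean = (μ₀/σ₀² + n·x̄/σ²)/(1/σ₀² + n/σ²) = (σ²·μ₀ + σ₀²·n·x̄)/(σ² + n·σ₀²) = (6449.6961·280.53 + 9116.4304·3145.48)/124963.2913 = 30484882.741525/124963.2913 = 243.9507.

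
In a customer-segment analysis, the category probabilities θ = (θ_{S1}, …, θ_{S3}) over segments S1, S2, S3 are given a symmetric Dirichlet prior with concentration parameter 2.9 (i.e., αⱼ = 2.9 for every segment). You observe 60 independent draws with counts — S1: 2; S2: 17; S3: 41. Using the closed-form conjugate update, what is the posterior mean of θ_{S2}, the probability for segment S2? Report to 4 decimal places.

0.2897

The Dirichlet prior is conjugate to the Multinomial likelihood: each posterior αⱼ = prior αⱼ + observed count nⱼ.
Posterior concentration: (4.9, 19.9, 43.9), total = 68.7.
E[θ_{S2}|data] = α_{S2}/Σα = 19.9/68.7 = 0.2897.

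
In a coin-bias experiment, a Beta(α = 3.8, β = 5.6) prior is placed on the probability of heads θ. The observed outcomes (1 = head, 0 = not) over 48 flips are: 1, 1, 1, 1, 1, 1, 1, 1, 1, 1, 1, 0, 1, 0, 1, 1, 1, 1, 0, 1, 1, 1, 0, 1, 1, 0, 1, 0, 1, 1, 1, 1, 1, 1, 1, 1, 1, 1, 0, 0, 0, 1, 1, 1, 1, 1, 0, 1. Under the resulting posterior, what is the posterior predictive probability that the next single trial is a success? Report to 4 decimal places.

0.7282

The Beta prior is conjugate to a Binomial/Bernoulli likelihood; the update adds successes to α and failures to β.
Posterior: Beta(α+k, β+n−k) = Beta(3.8+38, 5.6+10) = Beta(41.8, 15.6).
For a single future Bernoulli trial, P(success | data) = α/(α+β) = 0.7282.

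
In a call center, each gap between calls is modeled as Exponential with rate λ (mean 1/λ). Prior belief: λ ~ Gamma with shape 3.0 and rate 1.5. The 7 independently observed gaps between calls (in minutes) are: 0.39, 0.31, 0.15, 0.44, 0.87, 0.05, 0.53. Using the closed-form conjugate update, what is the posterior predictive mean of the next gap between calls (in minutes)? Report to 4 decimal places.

With a Gamma(shape α, rate β) prior on the exponential rate λ, the posterior after n observations with total T = Σxᵢ is Gamma(α+n, β+T).
Sum of observations T = 2.74 minutes; n = 7.
Posterior: Gamma(3.0+7, 1.5+2.74) = Gamma(10.0, 4.24).
The predictive distribution for the next observation is Lomax; its mean is β/(α−1) = 4.24/9.0 = 0.4711.

0.4711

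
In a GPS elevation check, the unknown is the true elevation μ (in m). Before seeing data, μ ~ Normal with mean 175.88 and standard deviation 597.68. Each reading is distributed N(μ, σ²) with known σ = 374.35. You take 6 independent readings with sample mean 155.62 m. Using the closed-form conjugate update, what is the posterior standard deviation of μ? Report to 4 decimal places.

For Normal data with known variance σ², a Normal(μ₀, σ₀²) prior on μ is conjugate. Posterior precision = 1/σ₀² + n/σ²; posterior mean is the precision-weighted average of μ₀ and x̄.
σ₀² = 597.68² = 357221.3824, σ² = 374.35² = 140137.9225; σ² + n·σ₀² = 140137.9225 + 6·357221.3824 = 2283466.2169.
Posterior precision = 1/σ₀² + n/σ² = 1/357221.3824 + 6/140137.9225 = (σ² + n·σ₀²)/(σ₀²σ²) = 2283466.2169/(357221.3824·140137.9225); posterior variance σₙ² = σ₀²σ²/(σ² + n·σ₀²) = 357221.3824·140137.9225/2283466.2169 = 21922.926659.
Posterior SD = √σₙ² = √(357221.3824·140137.9225/2283466.2169) = 148.0639.

148.0639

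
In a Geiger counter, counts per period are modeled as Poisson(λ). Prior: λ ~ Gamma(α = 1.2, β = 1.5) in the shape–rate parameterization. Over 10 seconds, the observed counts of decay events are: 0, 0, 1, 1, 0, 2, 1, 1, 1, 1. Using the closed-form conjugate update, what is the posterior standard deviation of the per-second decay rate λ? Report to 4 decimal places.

0.2638

With a Gamma(shape α, rate β) prior, the Poisson likelihood is conjugate: the posterior is Gamma(α + ΣXᵢ, β + n).
Sum of counts S = 8 over n = 10 seconds.
Posterior: Gamma(α+S, β+n) = Gamma(1.2+8, 1.5+10) = Gamma(9.2, 11.5).
SD = √α/β = √9.2/11.5 = 0.2638.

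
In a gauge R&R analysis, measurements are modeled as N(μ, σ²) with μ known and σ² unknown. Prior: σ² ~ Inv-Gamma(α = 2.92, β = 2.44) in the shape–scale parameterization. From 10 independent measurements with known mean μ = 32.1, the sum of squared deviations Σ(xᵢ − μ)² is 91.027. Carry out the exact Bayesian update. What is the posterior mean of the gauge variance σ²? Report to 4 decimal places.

With known mean μ and an Inverse-Gamma(α, β) prior on σ², the Normal likelihood is conjugate: posterior is Inv-Gamma(α + n/2, β + Σ(xᵢ−μ)²/2).
Posterior: Inv-Gamma(2.92 + 10/2, 2.44 + 91.027/2) = Inv-Gamma(7.92, 47.9535).
E[σ²|data] = β/(α−1) = 47.9535/6.92 = 6.9297.

6.9297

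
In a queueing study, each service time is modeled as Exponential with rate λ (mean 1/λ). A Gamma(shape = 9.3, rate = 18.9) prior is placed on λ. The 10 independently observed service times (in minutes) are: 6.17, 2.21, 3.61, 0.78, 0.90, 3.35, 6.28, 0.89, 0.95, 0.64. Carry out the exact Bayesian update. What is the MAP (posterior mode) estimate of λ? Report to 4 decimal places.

With a Gamma(shape α, rate β) prior on the exponential rate λ, the posterior after n observations with total T = Σxᵢ is Gamma(α+n, β+T).
Sum of observations T = 25.78 minutes; n = 10.
Posterior: Gamma(9.3+10, 18.9+25.78) = Gamma(19.3, 44.68).
Mode = (α−1)/β = 0.4096.

0.4096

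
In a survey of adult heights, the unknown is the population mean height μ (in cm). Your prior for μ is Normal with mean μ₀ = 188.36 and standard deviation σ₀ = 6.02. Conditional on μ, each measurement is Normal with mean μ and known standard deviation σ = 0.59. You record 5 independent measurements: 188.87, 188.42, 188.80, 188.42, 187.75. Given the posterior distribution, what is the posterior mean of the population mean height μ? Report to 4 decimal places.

For Normal data with known variance σ², a Normal(μ₀, σ₀²) prior on μ is conjugate. Posterior precision = 1/σ₀² + n/σ²; posterior mean is the precision-weighted average of μ₀ and x̄.
Σxᵢ = 188.87 + 188.42 + 188.80 + 188.42 + 187.75 = 942.26, so n·x̄ = 942.26.
σ₀² = 6.02² = 36.2404, σ² = 0.59² = 0.3481; σ² + n·σ₀² = 0.3481 + 5·36.2404 = 181.5501.
Posterior mean = (μ₀/σ₀² + n·x̄/σ²)/(1/σ₀² + n/σ²) = (σ²·μ₀ + σ₀²·n·x̄)/(σ² + n·σ₀²) = (0.3481·188.36 + 36.2404·942.26)/181.5501 = 34213.44742/181.5501 = 188.4518.

188.4518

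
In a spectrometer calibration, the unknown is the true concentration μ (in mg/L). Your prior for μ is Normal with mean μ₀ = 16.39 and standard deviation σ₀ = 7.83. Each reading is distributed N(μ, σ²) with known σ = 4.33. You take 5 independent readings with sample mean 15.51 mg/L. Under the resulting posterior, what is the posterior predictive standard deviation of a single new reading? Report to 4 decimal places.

For Normal data with known variance σ², a Normal(μ₀, σ₀²) prior on μ is conjugate. Posterior precision = 1/σ₀² + n/σ²; posterior mean is the precision-weighted average of μ₀ and x̄.
σ₀² = 7.83² = 61.3089, σ² = 4.33² = 18.7489; σ² + n·σ₀² = 18.7489 + 5·61.3089 = 325.2934.
Posterior precision = 1/σ₀² + n/σ² = 1/61.3089 + 5/18.7489 = (σ² + n·σ₀²)/(σ₀²σ²) = 325.2934/(61.3089·18.7489); posterior variance σₙ² = σ₀²σ²/(σ² + n·σ₀²) = 61.3089·18.7489/325.2934 = 3.533654.
Predictive variance for one new observation = σₙ² + σ² = 61.3089·18.7489/325.2934 + 18.7489 = σ²·(σ₀² + 325.2934)/325.2934 = 18.7489·386.6023/325.2934 = 22.282554; SD = √(18.7489·386.6023/325.2934) = 4.7204.

4.7204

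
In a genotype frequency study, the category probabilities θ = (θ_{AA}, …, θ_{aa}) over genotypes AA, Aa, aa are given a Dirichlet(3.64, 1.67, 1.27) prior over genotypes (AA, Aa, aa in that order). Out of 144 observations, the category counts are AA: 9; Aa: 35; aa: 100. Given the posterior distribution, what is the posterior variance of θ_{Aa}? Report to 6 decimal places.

The Dirichlet prior is conjugate to the Multinomial likelihood: each posterior αⱼ = prior αⱼ + observed count nⱼ.
Posterior concentration: (12.64, 36.67, 101.27), total = 150.58.
Var[θ_j] = α_j(Σα−α_j)/((Σα)²(Σα+1)) = 36.67·113.91/(150.58²·151.58) = 0.001215.

0.001215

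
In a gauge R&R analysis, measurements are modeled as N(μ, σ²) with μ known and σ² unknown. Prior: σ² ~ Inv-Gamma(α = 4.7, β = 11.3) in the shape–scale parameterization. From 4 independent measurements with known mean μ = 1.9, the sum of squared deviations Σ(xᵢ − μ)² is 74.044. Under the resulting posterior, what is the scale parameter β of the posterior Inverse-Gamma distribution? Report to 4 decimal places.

With known mean μ and an Inverse-Gamma(α, β) prior on σ², the Normal likelihood is conjugate: posterior is Inv-Gamma(α + n/2, β + Σ(xᵢ−μ)²/2).
Posterior: Inv-Gamma(4.7 + 4/2, 11.3 + 74.044/2) = Inv-Gamma(6.70, 48.3220).
Posterior β = 48.3220.

48.3220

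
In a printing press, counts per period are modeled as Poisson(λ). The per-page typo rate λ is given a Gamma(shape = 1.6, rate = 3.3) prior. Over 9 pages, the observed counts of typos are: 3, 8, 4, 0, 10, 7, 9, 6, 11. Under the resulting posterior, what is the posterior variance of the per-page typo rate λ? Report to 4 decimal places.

0.3939

With a Gamma(shape α, rate β) prior, the Poisson likelihood is conjugate: the posterior is Gamma(α + ΣXᵢ, β + n).
Sum of counts S = 58 over n = 9 pages.
Posterior: Gamma(α+S, β+n) = Gamma(1.6+58, 3.3+9) = Gamma(59.6, 12.3).
Var = α/β² = 59.6/12.3² = 0.3939.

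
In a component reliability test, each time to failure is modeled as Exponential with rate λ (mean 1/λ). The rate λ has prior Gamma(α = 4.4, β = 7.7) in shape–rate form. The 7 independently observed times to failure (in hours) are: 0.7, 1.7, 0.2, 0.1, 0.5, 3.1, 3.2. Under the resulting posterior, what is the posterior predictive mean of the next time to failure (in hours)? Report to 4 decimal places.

1.6538

With a Gamma(shape α, rate β) prior on the exponential rate λ, the posterior after n observations with total T = Σxᵢ is Gamma(α+n, β+T).
Sum of observations T = 9.5 hours; n = 7.
Posterior: Gamma(4.4+7, 7.7+9.5) = Gamma(11.4, 17.2).
The predictive distribution for the next observation is Lomax; its mean is β/(α−1) = 17.2/10.4 = 1.6538.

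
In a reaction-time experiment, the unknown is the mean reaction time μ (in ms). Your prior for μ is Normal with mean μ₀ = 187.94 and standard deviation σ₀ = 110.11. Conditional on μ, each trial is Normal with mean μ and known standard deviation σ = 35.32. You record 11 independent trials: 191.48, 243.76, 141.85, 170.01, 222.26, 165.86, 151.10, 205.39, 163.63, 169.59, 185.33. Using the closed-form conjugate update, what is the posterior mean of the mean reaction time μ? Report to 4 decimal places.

For Normal data with known variance σ², a Normal(μ₀, σ₀²) prior on μ is conjugate. Posterior precision = 1/σ₀² + n/σ²; posterior mean is the precision-weighted average of μ₀ and x̄.
Σxᵢ = 191.48 + 243.76 + 141.85 + 170.01 + 222.26 + 165.86 + 151.10 + 205.39 + 163.63 + 169.59 + 185.33 = 2010.26, so n·x̄ = 2010.26.
σ₀² = 110.11² = 12124.2121, σ² = 35.32² = 1247.5024; σ² + n·σ₀² = 1247.5024 + 11·12124.2121 = 134613.8355.
Posterior mean = (μ₀/σ₀² + n·x̄/σ²)/(1/σ₀² + n/σ²) = (σ²·μ₀ + σ₀²·n·x̄)/(σ² + n·σ₀²) = (1247.5024·187.94 + 12124.2121·2010.26)/134613.8355 = 24607274.217202/134613.8355 = 182.7990.

182.7990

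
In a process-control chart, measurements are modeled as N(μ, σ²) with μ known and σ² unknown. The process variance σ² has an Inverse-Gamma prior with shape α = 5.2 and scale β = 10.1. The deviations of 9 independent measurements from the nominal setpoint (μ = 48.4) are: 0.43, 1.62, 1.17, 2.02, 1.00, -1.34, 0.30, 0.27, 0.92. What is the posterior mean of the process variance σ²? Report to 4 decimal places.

With known mean μ and an Inverse-Gamma(α, β) prior on σ², the Normal likelihood is conjugate: posterior is Inv-Gamma(α + n/2, β + Σ(xᵢ−μ)²/2).
Σ(xᵢ−μ)² = (0.43)² + (1.62)² + (1.17)² + (2.02)² + (1.00)² + (-1.34)² + (0.30)² + (0.27)² + (0.92)² = 12.0635.
Posterior: Inv-Gamma(5.2 + 9/2, 10.1 + 12.0635/2) = Inv-Gamma(9.70, 16.13175).
E[σ²|data] = β/(α−1) = 16.13175/8.70 = 1.8542.

1.8542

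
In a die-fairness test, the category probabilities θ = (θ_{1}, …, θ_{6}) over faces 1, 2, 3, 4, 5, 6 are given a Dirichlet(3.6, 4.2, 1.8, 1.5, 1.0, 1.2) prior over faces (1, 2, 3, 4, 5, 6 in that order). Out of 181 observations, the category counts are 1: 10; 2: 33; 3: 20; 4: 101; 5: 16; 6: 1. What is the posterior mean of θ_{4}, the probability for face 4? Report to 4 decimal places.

0.5275

The Dirichlet prior is conjugate to the Multinomial likelihood: each posterior αⱼ = prior αⱼ + observed count nⱼ.
Posterior concentration: (13.6, 37.2, 21.8, 102.5, 17.0, 2.2), total = 194.3.
E[θ_{4}|data] = α_{4}/Σα = 102.5/194.3 = 0.5275.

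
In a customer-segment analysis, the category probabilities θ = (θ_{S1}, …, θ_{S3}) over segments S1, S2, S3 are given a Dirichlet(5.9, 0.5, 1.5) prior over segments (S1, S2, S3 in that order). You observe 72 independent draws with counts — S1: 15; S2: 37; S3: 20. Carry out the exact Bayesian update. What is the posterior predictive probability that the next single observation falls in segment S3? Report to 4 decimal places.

The Dirichlet prior is conjugate to the Multinomial likelihood: each posterior αⱼ = prior αⱼ + observed count nⱼ.
Posterior concentration: (20.9, 37.5, 21.5), total = 79.9.
P(next = S3 | data) = α_{S3}/Σα = 0.2691.

0.2691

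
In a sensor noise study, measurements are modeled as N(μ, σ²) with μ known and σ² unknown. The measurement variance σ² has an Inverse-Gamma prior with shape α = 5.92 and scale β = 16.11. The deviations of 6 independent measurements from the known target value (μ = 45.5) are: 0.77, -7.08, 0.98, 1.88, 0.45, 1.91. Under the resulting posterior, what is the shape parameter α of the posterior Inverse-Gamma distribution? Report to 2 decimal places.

8.92

With known mean μ and an Inverse-Gamma(α, β) prior on σ², the Normal likelihood is conjugate: posterior is Inv-Gamma(α + n/2, β + Σ(xᵢ−μ)²/2).
Σ(xᵢ−μ)² = (0.77)² + (-7.08)² + (0.98)² + (1.88)² + (0.45)² + (1.91)² = 59.0647.
Posterior: Inv-Gamma(5.92 + 6/2, 16.11 + 59.0647/2) = Inv-Gamma(8.92, 45.64235).
Posterior α = 8.92.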